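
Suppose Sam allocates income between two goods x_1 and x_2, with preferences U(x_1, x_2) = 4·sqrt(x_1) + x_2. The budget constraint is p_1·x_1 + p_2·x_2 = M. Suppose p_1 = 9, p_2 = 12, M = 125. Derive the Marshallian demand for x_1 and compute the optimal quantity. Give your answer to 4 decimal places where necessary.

x_1* = 7.1111

Utility is quasi-linear in x_2; the FOC for x_1 is 2/√x_1 = p_1/p_2.
Solve: √x_1 = 2·p_2/p_1, so x_1*(p_1,p_2) = (2·p_2/p_1)², and x_2* = (M − p_1·x_1*)/p_2.
Plugging in: x_1* = (2·12/9)² = 7.1111.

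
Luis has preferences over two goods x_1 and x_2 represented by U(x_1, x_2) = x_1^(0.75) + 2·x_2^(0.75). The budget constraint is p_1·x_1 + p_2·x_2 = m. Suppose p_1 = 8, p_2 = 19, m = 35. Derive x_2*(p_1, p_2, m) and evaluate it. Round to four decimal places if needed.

x_2* = 1.0026

MRS = MU_x_1/MU_x_2 = (1/2)·(x_2/x_1)^(0.25). Set equal to p_1/p_2.
Solve for the ratio: x_2/x_1 = [2·p_1/p_2]^(4).
With the ratio pinned down, the budget gives x_1* = m/(p_1 + p_2·(x_2/x_1)) and x_2* = (x_2/x_1)·x_1*.
Numerically x_2/x_1 = 0.502881, so x_1* = 35/(8 + 19·0.502881) = 1.9938 and x_2* = 0.502881·1.9938 = 1.0026.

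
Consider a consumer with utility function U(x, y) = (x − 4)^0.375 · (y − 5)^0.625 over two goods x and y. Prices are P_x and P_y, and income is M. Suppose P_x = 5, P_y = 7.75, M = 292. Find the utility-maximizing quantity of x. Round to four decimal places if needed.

x* = 21.4937

This is Cobb-Douglas in (x−4, y−5): tangency gives 0.375·P_y·(y−5) = 0.625·P_x·(x−4).
Substituting into the budget: x* = 4 + 0.375·(M − 4·P_x − 5·P_y)/P_x, and y* = 5 + 0.625·(…)/P_y.
Discretionary income = 292 − 4·5 − 5·7.75 = 233.25; x* = 4 + 0.375·233.25/5 = 21.4937.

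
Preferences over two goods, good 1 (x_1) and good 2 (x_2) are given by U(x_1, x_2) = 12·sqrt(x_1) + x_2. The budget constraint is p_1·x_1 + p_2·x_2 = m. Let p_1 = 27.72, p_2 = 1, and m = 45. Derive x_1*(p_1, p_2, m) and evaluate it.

Set MRS = p_1/p_2: 6·x_1^(−1/2) = p_1/p_2.
Solve: √x_1 = 6·p_2/p_1, so x_1*(p_1,p_2) = (6·p_2/p_1)², and x_2* = (m − p_1·x_1*)/p_2.
Plugging in: x_1* = (6·1/27.72)² = 0.0469.

x_1* = 0.0469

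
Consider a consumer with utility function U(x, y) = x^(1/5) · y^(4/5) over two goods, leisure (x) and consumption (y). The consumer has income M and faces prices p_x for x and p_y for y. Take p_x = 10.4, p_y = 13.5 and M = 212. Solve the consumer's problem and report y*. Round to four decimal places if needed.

The MRS is (1/4)·y/x. Set MRS = p_x/p_y.
So 0.2·p_y·y = 0.8·p_x·x; combined with the budget, a share 0.2 of income goes to x.
Demand: x*(p_x,p_y,M) = 0.2·M/p_x and y* = 0.8·M/p_y.
At p_x=10.4, p_y=13.5, M=212: y* = 0.8·212/13.5 = 12.563.

y* = 12.563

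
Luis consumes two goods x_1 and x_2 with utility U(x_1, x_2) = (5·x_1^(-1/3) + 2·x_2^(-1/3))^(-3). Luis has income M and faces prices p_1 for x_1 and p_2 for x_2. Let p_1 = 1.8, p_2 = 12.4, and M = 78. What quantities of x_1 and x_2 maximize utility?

MRS = MU_x_1/MU_x_2 = (5/2)·(x_2/x_1)^(4/3). Set equal to p_1/p_2.
Solve for the ratio: x_2/x_1 = [(2/5)·p_1/p_2]^(0.75).
With the ratio pinned down, the budget gives x_1* = M/(p_1 + p_2·(x_2/x_1)) and x_2* = (x_2/x_1)·x_1*.
Numerically x_2/x_1 = 0.118286, so x_1* = 78/(1.8 + 12.4·0.118286) = 23.877 and x_2* = 0.118286·23.877 = 2.8243.

x_1* = 23.877, x_2* = 2.8243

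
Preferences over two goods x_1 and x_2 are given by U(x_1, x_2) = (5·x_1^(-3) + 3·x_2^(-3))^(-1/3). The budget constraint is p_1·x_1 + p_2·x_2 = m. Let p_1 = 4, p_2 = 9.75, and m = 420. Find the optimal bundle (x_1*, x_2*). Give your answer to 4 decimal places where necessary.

MRS = MU_x_1/MU_x_2 = (5/3)·(x_2/x_1)^(4). Set equal to p_1/p_2.
Hence x_2/x_1 = ((3/5)·p_1/p_2)^(1/(4)), i.e. raised to the 0.25 power.
With the ratio pinned down, the budget gives x_1* = m/(p_1 + p_2·(x_2/x_1)) and x_2* = (x_2/x_1)·x_1*.
Numerically x_2/x_1 = 0.704371, so x_1* = 420/(4 + 9.75·0.704371) = 38.6469 and x_2* = 0.704371·38.6469 = 27.2218.

x_1* = 38.6469, x_2* = 27.2218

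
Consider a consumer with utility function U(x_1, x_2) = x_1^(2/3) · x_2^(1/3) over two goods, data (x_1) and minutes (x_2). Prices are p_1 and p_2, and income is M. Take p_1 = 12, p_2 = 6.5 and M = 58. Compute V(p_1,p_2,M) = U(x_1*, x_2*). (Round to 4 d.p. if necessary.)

MU_x_1/MU_x_2 = (2/3·x_2)/(1/3·x_1); tangency sets this equal to p_1/p_2.
So 2/3·p_2·x_2 = 1/3·p_1·x_1; combined with the budget, a share 2/3 of income goes to x_1.
Demand: x_1*(p_1,p_2,M) = 2/3·M/p_1 and x_2* = 1/3·M/p_2.
At p_1=12, p_2=6.5, M=58: x_1* = 2/3·58/12 = 3.2222, x_2* = 2.9744.
Utility at the optimum: U(3.2222, 2.9744) = 3.1374.

V = 3.1374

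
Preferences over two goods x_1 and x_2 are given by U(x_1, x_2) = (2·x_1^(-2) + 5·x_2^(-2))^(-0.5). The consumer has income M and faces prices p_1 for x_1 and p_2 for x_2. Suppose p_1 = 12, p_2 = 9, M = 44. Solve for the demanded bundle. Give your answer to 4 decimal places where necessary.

x_1* = 1.7293, x_2* = 2.5832

From the CES first-order condition, (2/5)·(x_2/x_1)^(3) = p_1/p_2.
Solve for the ratio: x_2/x_1 = [(5/2)·p_1/p_2]^(1/3).
Substitute x_2 = (x_2/x_1)·x_1 into the budget: x_1* = M/(p_1 + p_2·(x_2/x_1)).
Numerically x_2/x_1 = 1.493802, so x_1* = 44/(12 + 9·1.493802) = 1.7293 and x_2* = 1.493802·1.7293 = 2.5832.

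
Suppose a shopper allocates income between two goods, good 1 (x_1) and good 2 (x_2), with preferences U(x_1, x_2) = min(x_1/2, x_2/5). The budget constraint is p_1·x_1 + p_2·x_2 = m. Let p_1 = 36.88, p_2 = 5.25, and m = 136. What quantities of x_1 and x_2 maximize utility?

x_1* = 2.7197, x_2* = 6.7993

With perfect complements, no substitution: consume in ratio x_1:x_2 = 2:5.
Budget: p_1·x_1 + p_2·(5/2)·x_1 = m, so (2·p_1 + 5·p_2)·x_1 = 2·m.
Demand: x_1*(p_1,p_2,m) = 2·m/(2·p_1 + 5·p_2), x_2* = 5·m/(2·p_1 + 5·p_2).
Here 2·36.88 + 5·5.25 = 100.01, giving x_1* = 2.7197 and x_2* = 6.7993.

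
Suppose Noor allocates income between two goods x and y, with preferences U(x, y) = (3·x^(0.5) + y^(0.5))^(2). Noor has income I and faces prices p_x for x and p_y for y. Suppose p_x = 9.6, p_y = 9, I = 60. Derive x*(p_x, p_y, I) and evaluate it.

MRS = MU_x/MU_y = 3·(y/x)^(0.5). Set equal to p_x/p_y.
Hence y/x = ((1/3)·p_x/p_y)^(1/(0.5)), i.e. raised to the 2 power.
Substitute y = (y/x)·x into the budget: x* = I/(p_x + p_y·(y/x)).
Numerically y/x = 0.12642, so x* = 60/(9.6 + 9·0.12642) = 5.5877.

x* = 5.5877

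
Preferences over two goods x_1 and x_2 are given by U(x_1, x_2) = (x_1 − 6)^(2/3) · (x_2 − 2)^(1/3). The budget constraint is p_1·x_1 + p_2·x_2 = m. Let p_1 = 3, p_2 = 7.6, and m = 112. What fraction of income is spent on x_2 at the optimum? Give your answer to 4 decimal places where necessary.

Let x_1' = x_1−6, x_2' = x_2−2. MRS = 2·x_2'/x_1' = p_1/p_2.
Substituting into the budget: x_1* = 6 + 2/3·(m − 6·p_1 − 2·p_2)/p_1, and x_2* = 2 + 1/3·(…)/p_2.
Discretionary income = 112 − 6·3 − 2·7.6 = 78.8; x_1* = 6 + 2/3·78.8/3 = 23.5111; x_2* = 2 + 1/3·78.8/7.6 = 5.4561.
Expenditure on x_2: 7.6·5.4561 = 41.4667; share = 0.3702.

share on x_2 = 0.3702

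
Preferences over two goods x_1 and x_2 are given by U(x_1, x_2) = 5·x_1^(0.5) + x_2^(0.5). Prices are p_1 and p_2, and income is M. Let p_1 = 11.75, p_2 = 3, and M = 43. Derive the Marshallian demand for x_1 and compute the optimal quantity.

x_1* = 3.1639

From the CES first-order condition, 5·(x_2/x_1)^(0.5) = p_1/p_2.
Solve for the ratio: x_2/x_1 = [(1/5)·p_1/p_2]^(2).
With the ratio pinned down, the budget gives x_1* = M/(p_1 + p_2·(x_2/x_1)) and x_2* = (x_2/x_1)·x_1*.
Numerically x_2/x_1 = 0.613611, so x_1* = 43/(11.75 + 3·0.613611) = 3.1639.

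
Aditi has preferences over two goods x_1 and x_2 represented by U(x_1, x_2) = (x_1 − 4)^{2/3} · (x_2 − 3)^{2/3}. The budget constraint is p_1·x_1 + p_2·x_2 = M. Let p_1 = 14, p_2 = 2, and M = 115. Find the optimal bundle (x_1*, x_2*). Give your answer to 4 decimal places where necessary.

x_1* = 5.8929, x_2* = 16.25

Substituting into the budget: x_1* = 4 + 0.5·(M − 4·p_1 − 3·p_2)/p_1, and x_2* = 3 + 0.5·(…)/p_2.
Discretionary income = 115 − 4·14 − 3·2 = 53; x_1* = 4 + 0.5·53/14 = 5.8929; x_2* = 3 + 0.5·53/2 = 16.25.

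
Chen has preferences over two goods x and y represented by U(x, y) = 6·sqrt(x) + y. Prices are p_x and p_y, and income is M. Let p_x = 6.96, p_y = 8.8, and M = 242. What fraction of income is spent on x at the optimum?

share on x = 0.4138

MU_x = 3/√x, MU_y = 1. Tangency: 3/√x = p_x/p_y.
Thus x* = (3·p_y/p_x)² — independent of M — with the rest of income spent on y.
Plugging in: x* = (3·8.8/6.96)² = 14.3876, y* = 16.1207.
Expenditure on x: 6.96·14.3876 = 100.1379; share = 0.4138.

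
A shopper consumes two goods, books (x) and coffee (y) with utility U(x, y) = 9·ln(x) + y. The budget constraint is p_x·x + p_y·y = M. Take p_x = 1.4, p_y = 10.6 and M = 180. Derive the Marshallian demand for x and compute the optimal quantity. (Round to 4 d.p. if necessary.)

x* = 68.1429

MU_x = 9/x, MU_y = 1. Tangency: 9/x = p_x/p_y.
So x*(p_x,p_y) = 9·p_y/p_x, independent of income; and y* = (M − 9·p_y)/p_y.
At the given prices: x* = 9·10.6/1.4 = 68.1429.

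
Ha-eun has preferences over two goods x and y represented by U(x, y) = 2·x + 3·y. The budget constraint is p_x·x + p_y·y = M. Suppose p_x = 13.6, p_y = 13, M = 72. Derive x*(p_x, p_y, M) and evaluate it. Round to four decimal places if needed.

x* = 0

y gives more utility per dollar, so spend all income on y: y* = M/p_y, x* = 0.
Numerically: x* = 0, y* = 5.5385.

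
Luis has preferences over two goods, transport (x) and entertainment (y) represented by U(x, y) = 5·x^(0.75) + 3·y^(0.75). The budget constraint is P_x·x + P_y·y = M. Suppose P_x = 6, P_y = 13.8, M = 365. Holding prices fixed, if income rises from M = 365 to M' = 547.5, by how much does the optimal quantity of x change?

With the ratio pinned down, the budget gives x* = M/(P_x + P_y·(y/x)) and y* = (y/x)·x*.
Numerically y/x = 0.004631, so x* = 365/(6 + 13.8·0.004631) = 60.1922.
At M' = 547.5: x* = 90.2883. Change: 90.2883 − 60.1922 = 30.0961.

Δx* = 30.0961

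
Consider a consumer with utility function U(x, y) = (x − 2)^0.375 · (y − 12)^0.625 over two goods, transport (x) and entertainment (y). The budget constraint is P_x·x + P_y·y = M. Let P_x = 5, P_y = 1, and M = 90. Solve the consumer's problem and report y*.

y* = 54.5

After buying the subsistence bundle (2, 12), a share 0.375 of the remaining income goes to x: x* = 2 + 0.375·(M − 2P_x − 12P_y)/P_x.
Discretionary income = 90 − 2·5 − 12·1 = 68; y* = 12 + 0.625·68/1 = 54.5.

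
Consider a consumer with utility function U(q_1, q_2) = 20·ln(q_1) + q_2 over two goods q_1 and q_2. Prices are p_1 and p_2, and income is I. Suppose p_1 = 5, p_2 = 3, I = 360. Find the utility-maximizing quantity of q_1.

q_1* = 12

Set MRS = p_1/p_2: (20/q_1)/1 = p_1/p_2.
So q_1*(p_1,p_2) = 20·p_2/p_1, independent of income; and q_2* = (I − 20·p_2)/p_2.
At the given prices: q_1* = 20·3/5 = 12.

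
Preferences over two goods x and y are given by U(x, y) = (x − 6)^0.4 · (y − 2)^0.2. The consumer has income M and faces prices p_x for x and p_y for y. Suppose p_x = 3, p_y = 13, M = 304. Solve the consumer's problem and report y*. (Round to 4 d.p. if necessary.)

y* = 8.6667

MRS = 2·(y−2)/(x−6). Tangency with p_x/p_y gives y−2 = (1/2)·(p_x/p_y)·(x−6).
Substituting into the budget: x* = 6 + 2/3·(M − 6·p_x − 2·p_y)/p_x, and y* = 2 + 1/3·(…)/p_y.
Discretionary income = 304 − 6·3 − 2·13 = 260; y* = 2 + 1/3·260/13 = 8.6667.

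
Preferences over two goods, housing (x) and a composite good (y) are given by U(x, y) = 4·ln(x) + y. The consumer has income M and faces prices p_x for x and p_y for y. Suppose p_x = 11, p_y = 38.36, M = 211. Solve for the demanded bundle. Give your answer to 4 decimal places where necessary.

x* = 13.9491, y* = 1.5005

At the given prices: x* = 4·38.36/11 = 13.9491, and y* = 1.5005.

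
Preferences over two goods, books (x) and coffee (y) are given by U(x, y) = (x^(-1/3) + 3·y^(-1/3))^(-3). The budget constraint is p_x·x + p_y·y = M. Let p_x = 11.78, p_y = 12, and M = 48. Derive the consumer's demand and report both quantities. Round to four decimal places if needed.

Substitute y = (y/x)·x into the budget: x* = M/(p_x + p_y·(y/x)).
Numerically y/x = 2.248091, so x* = 48/(11.78 + 12·2.248091) = 1.2385 and y* = 2.248091·1.2385 = 2.7842.

x* = 1.2385, y* = 2.7842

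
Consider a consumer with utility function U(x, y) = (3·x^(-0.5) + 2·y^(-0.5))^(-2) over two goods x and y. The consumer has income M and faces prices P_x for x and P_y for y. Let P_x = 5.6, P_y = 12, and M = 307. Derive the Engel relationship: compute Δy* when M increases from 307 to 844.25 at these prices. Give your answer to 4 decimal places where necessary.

From the CES first-order condition, (3/2)·(y/x)^(1.5) = P_x/P_y.
Hence y/x = ((2/3)·P_x/P_y)^(1/(1.5)), i.e. raised to the 2/3 power.
With the ratio pinned down, the budget gives x* = M/(P_x + P_y·(y/x)) and y* = (y/x)·x*.
Numerically y/x = 0.459138, so x* = 307/(5.6 + 12·0.459138) = 27.6336 and y* = 0.459138·27.6336 = 12.6877.
At M' = 844.25: y* = 34.891. Change: 34.891 − 12.6877 = 22.2034.

Δy* = 22.2034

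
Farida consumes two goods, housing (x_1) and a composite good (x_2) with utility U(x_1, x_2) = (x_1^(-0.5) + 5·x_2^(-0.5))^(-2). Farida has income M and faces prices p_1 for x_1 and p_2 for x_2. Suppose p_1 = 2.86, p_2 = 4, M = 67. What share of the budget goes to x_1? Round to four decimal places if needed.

share on x_1 = 0.2342

With the ratio pinned down, the budget gives x_1* = M/(p_1 + p_2·(x_2/x_1)) and x_2* = (x_2/x_1)·x_1*.
Numerically x_2/x_1 = 2.338033, so x_1* = 67/(2.86 + 4·2.338033) = 5.4863 and x_2* = 2.338033·5.4863 = 12.8273.
Expenditure on x_1: 2.86·5.4863 = 15.691; share = 0.2342.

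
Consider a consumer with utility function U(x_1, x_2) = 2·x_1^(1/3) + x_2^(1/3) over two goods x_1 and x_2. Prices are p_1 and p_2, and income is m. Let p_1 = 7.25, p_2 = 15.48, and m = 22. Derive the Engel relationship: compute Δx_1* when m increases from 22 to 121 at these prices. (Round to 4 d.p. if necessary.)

From the CES first-order condition, 2·(x_2/x_1)^(2/3) = p_1/p_2.
Hence x_2/x_1 = ((1/2)·p_1/p_2)^(1/(2/3)), i.e. raised to the 1.5 power.
With the ratio pinned down, the budget gives x_1* = m/(p_1 + p_2·(x_2/x_1)) and x_2* = (x_2/x_1)·x_1*.
Numerically x_2/x_1 = 0.11332, so x_1* = 22/(7.25 + 15.48·0.11332) = 2.4433.
At m' = 121: x_1* = 13.4382. Change: 13.4382 − 2.4433 = 10.9949.

Δx_1* = 10.9949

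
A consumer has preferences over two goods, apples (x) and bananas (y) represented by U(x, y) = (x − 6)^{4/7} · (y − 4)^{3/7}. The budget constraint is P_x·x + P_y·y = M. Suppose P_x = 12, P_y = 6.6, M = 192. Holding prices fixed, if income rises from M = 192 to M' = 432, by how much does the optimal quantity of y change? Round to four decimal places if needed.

Δy* = 15.5844

MRS = (4/3)·(y−4)/(x−6). Tangency with P_x/P_y gives y−4 = (3/4)·(P_x/P_y)·(x−6).
Substituting into the budget: x* = 6 + 4/7·(M − 6·P_x − 4·P_y)/P_x, and y* = 4 + 3/7·(…)/P_y.
Discretionary income = 192 − 6·12 − 4·6.6 = 93.6; y* = 4 + 3/7·93.6/6.6 = 10.0779.
At M' = 432: y* = 25.6623. Change: 25.6623 − 10.0779 = 15.5844.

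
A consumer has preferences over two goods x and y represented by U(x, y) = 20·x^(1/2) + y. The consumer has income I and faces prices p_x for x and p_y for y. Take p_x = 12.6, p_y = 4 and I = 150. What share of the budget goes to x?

share on x = 0.8466

Utility is quasi-linear in y; the FOC for x is 10/√x = p_x/p_y.
Solve: √x = 10·p_y/p_x, so x*(p_x,p_y) = (10·p_y/p_x)², and y* = (I − p_x·x*)/p_y.
Plugging in: x* = (10·4/12.6)² = 10.0781, y* = 5.754.
Expenditure on x: 12.6·10.0781 = 126.9841; share = 0.8466.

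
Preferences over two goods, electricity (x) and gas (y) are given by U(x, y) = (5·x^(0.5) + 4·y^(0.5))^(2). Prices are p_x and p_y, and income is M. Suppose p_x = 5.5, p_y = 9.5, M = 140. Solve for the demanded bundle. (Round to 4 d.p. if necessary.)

x* = 18.5728, y* = 3.9842

From the CES first-order condition, (5/4)·(y/x)^(0.5) = p_x/p_y.
Hence y/x = ((4/5)·p_x/p_y)^(1/(0.5)), i.e. raised to the 2 power.
With the ratio pinned down, the budget gives x* = M/(p_x + p_y·(y/x)) and y* = (y/x)·x*.
Numerically y/x = 0.214515, so x* = 140/(5.5 + 9.5·0.214515) = 18.5728 and y* = 0.214515·18.5728 = 3.9842.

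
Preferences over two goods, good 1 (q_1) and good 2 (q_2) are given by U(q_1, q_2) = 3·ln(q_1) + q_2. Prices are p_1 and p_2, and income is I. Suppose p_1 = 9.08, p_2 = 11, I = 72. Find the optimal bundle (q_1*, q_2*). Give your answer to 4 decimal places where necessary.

q_1* = 3.6344, q_2* = 3.5455

Set MRS = p_1/p_2: (3/q_1)/1 = p_1/p_2.
So q_1*(p_1,p_2) = 3·p_2/p_1, independent of income; and q_2* = (I − 3·p_2)/p_2.
At the given prices: q_1* = 3·11/9.08 = 3.6344, and q_2* = 3.5455.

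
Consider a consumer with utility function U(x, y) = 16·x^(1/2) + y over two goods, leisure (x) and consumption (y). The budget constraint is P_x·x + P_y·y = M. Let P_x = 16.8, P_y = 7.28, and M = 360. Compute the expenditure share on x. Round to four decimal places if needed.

MU_x = 8/√x, MU_y = 1. Tangency: 8/√x = P_x/P_y.
Solve: √x = 8·P_y/P_x, so x*(P_x,P_y) = (8·P_y/P_x)², and y* = (M − P_x·x*)/P_y.
Plugging in: x* = (8·7.28/16.8)² = 12.0178, y* = 21.7172.
Expenditure on x: 16.8·12.0178 = 201.8987; share = 0.5608.

share on x = 0.5608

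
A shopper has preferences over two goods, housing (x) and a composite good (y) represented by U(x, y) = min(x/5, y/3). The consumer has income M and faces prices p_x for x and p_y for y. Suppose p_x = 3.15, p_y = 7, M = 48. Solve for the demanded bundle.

Demand: x*(p_x,p_y,M) = 5·M/(5·p_x + 3·p_y), y* = 3·M/(5·p_x + 3·p_y).
Here 5·3.15 + 3·7 = 36.75, giving x* = 6.5306 and y* = 3.9184.

x* = 6.5306, y* = 3.9184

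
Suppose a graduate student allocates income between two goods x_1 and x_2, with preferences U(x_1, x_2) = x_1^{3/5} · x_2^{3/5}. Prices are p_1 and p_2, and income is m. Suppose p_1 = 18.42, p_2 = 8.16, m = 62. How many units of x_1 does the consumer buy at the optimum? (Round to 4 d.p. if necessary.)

Demand: x_1*(p_1,p_2,m) = 0.5·m/p_1 and x_2* = 0.5·m/p_2.
At p_1=18.42, p_2=8.16, m=62: x_1* = 0.5·62/18.42 = 1.683.

x_1* = 1.683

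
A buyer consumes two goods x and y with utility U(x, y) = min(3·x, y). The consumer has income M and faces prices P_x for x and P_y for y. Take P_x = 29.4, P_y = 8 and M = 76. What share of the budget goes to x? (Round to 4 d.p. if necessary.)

Leontief preferences: the optimum is at the kink where x/1 = y/3, i.e. y = 3·x.
Budget: P_x·x + P_y·3·x = M, so (P_x + 3·P_y)·x = M.
Demand: x*(P_x,P_y,M) = M/(P_x + 3·P_y), y* = 3·M/(P_x + 3·P_y).
Here 29.4 + 3·8 = 53.4, giving x* = 1.4232 and y* = 4.2697.
Expenditure on x: 29.4·1.4232 = 41.8427; share = 0.5506.

share on x = 0.5506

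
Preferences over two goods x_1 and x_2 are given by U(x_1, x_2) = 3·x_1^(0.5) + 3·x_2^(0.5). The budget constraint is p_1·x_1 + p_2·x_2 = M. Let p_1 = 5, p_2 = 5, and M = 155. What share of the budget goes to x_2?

share on x_2 = 0.5

MU_x_1 ∝ 3·x_1^(-0.5), MU_x_2 ∝ 3·x_2^(-0.5), so MRS = (x_2/x_1)^(0.5) = p_1/p_2.
Hence x_2/x_1 = (p_1/p_2)^(1/(0.5)), i.e. raised to the 2 power.
Substitute x_2 = (x_2/x_1)·x_1 into the budget: x_1* = M/(p_1 + p_2·(x_2/x_1)).
Numerically x_2/x_1 = 1, so x_1* = 155/(5 + 5·1) = 15.5 and x_2* = 1·15.5 = 15.5.
Expenditure on x_2: 5·15.5 = 77.5; share = 0.5.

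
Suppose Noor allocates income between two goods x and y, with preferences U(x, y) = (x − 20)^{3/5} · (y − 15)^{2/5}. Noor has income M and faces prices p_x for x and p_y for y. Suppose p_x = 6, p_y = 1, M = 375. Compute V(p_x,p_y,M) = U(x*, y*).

This is Cobb-Douglas in (x−20, y−15): tangency gives 0.6·p_y·(y−15) = 0.4·p_x·(x−20).
Substituting into the budget: x* = 20 + 0.6·(M − 20·p_x − 15·p_y)/p_x, and y* = 15 + 0.4·(…)/p_y.
Discretionary income = 375 − 20·6 − 15·1 = 240; x* = 20 + 0.6·240/6 = 44; y* = 15 + 0.4·240/1 = 111.
Utility at the optimum: U(44, 111) = 41.7864.

V = 41.7864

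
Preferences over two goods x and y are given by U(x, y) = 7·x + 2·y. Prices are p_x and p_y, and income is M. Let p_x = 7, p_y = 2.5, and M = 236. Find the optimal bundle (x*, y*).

Perfect substitutes: compare marginal utility per dollar. 7/p_x vs 2/p_y → 1 vs 0.8.
x gives more utility per dollar, so spend all income on x: x* = M/p_x, y* = 0.
Numerically: x* = 33.7143, y* = 0.

x* = 33.7143, y* = 0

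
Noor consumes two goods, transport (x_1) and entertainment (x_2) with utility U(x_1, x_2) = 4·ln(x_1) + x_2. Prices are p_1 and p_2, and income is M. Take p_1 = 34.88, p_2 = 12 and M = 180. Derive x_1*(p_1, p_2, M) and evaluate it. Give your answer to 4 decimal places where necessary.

At the given prices: x_1* = 4·12/34.88 = 1.3761.

x_1* = 1.3761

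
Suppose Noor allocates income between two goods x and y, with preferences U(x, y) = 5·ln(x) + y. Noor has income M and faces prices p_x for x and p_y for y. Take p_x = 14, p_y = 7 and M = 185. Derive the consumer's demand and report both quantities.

x* = 2.5, y* = 21.4286

So x*(p_x,p_y) = 5·p_y/p_x, independent of income; and y* = (M − 5·p_y)/p_y.
At the given prices: x* = 5·7/14 = 2.5, and y* = 21.4286.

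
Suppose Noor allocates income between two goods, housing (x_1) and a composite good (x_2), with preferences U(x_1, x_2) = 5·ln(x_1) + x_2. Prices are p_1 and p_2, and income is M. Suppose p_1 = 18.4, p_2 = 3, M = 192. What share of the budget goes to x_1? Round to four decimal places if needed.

Set MRS = p_1/p_2: (5/x_1)/1 = p_1/p_2.
So x_1*(p_1,p_2) = 5·p_2/p_1, independent of income; and x_2* = (M − 5·p_2)/p_2.
At the given prices: x_1* = 5·3/18.4 = 0.8152, and x_2* = 59.
Expenditure on x_1: 18.4·0.8152 = 15; share = 0.0781.

share on x_1 = 0.0781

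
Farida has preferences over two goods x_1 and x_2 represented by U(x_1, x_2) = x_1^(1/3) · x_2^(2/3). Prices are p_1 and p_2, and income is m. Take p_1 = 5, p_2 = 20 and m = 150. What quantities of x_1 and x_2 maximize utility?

x_1* = 10, x_2* = 5

Demand: x_1*(p_1,p_2,m) = 1/3·m/p_1 and x_2* = 2/3·m/p_2.
At p_1=5, p_2=20, m=150: x_1* = 1/3·150/5 = 10, x_2* = 5.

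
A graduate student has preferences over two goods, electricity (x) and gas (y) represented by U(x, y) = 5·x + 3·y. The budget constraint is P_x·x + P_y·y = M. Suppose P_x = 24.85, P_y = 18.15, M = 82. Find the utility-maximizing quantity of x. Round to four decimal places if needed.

x* = 3.2998

Perfect substitutes: compare marginal utility per dollar. 5/P_x vs 3/P_y → 0.2012 vs 0.1653.
x gives more utility per dollar, so spend all income on x: x* = M/P_x, y* = 0.
Numerically: x* = 3.2998, y* = 0.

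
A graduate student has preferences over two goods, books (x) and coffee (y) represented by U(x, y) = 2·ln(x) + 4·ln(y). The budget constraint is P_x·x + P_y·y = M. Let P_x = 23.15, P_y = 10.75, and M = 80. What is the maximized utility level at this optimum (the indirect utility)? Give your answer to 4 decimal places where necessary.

The MRS is (1/2)·y/x. Set MRS = P_x/P_y.
So 2·P_y·y = 4·P_x·x; combined with the budget, a share 1/3 of income goes to x.
Demand: x*(P_x,P_y,M) = 1/3·M/P_x and y* = 2/3·M/P_y.
At P_x=23.15, P_y=10.75, M=80: x* = 1/3·80/23.15 = 1.1519, y* = 4.9612.
Utility at the optimum: U(1.1519, 4.9612) = 6.6895.

V = 6.6895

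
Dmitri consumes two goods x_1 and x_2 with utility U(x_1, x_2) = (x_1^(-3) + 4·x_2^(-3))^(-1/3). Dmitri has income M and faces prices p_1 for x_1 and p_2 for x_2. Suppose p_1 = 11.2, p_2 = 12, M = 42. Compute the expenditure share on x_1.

From the CES first-order condition, (1/4)·(x_2/x_1)^(4) = p_1/p_2.
Solve for the ratio: x_2/x_1 = [4·p_1/p_2]^(0.25).
With the ratio pinned down, the budget gives x_1* = M/(p_1 + p_2·(x_2/x_1)) and x_2* = (x_2/x_1)·x_1*.
Numerically x_2/x_1 = 1.39003, so x_1* = 42/(11.2 + 12·1.39003) = 1.5064 and x_2* = 1.39003·1.5064 = 2.094.
Expenditure on x_1: 11.2·1.5064 = 16.8721; share = 0.4017.

share on x_1 = 0.4017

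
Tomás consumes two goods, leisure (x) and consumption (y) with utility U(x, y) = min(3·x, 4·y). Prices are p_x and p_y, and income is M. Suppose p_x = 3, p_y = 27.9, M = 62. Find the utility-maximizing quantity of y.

Demand: x*(p_x,p_y,M) = 4·M/(4·p_x + 3·p_y), y* = 3·M/(4·p_x + 3·p_y).
Here 4·3 + 3·27.9 = 95.7, giving y* = 1.9436.

y* = 1.9436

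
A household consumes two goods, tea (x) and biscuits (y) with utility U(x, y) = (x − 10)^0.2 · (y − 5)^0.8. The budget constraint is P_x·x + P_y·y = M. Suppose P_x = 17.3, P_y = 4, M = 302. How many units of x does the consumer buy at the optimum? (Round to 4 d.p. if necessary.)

x* = 11.2601

MRS = (1/4)·(y−5)/(x−10). Tangency with P_x/P_y gives y−5 = 4·(P_x/P_y)·(x−10).
After buying the subsistence bundle (10, 5), a share 0.2 of the remaining income goes to x: x* = 10 + 0.2·(M − 10P_x − 5P_y)/P_x.
Discretionary income = 302 − 10·17.3 − 5·4 = 109; x* = 10 + 0.2·109/17.3 = 11.2601.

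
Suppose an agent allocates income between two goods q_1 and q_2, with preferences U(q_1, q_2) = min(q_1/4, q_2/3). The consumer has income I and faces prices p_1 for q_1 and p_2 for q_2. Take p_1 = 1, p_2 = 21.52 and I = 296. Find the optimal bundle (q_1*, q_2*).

Leontief preferences: the optimum is at the kink where q_1/4 = q_2/3, i.e. q_2 = (3/4)·q_1.
Budget: p_1·q_1 + p_2·(3/4)·q_1 = I, so (4·p_1 + 3·p_2)·q_1 = 4·I.
Demand: q_1*(p_1,p_2,I) = 4·I/(4·p_1 + 3·p_2), q_2* = 3·I/(4·p_1 + 3·p_2).
Here 4·1 + 3·21.52 = 68.56, giving q_1* = 17.2695 and q_2* = 12.9522.

q_1* = 17.2695, q_2* = 12.9522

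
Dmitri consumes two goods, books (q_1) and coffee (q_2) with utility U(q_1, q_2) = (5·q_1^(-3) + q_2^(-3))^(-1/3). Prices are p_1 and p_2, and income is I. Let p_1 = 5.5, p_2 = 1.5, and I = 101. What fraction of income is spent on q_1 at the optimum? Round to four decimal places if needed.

MRS = MU_q_1/MU_q_2 = 5·(q_2/q_1)^(4). Set equal to p_1/p_2.
Hence q_2/q_1 = ((1/5)·p_1/p_2)^(1/(4)), i.e. raised to the 0.25 power.
Substitute q_2 = (q_2/q_1)·q_1 into the budget: q_1* = I/(p_1 + p_2·(q_2/q_1)).
Numerically q_2/q_1 = 0.925391, so q_1* = 101/(5.5 + 1.5·0.925391) = 14.663 and q_2* = 0.925391·14.663 = 13.569.
Expenditure on q_1: 5.5·14.663 = 80.6465; share = 0.7985.

share on q_1 = 0.7985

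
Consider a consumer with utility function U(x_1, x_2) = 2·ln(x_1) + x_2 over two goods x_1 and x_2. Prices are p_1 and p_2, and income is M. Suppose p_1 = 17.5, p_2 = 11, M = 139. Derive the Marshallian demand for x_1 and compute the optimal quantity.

So x_1*(p_1,p_2) = 2·p_2/p_1, independent of income; and x_2* = (M − 2·p_2)/p_2.
At the given prices: x_1* = 2·11/17.5 = 1.2571.

x_1* = 1.2571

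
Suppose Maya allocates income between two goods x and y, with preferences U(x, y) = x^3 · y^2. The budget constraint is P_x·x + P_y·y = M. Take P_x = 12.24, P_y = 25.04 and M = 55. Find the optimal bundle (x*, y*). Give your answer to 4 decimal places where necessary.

The MRS is (3/2)·y/x. Set MRS = P_x/P_y.
Rearranging, P_y·y = (2/3)·P_x·x. Substituting into the budget gives P_x·x·(1 + (2/3)) = M.
Demand: x*(P_x,P_y,M) = 0.6·M/P_x and y* = 0.4·M/P_y.
At P_x=12.24, P_y=25.04, M=55: x* = 0.6·55/12.24 = 2.6961, y* = 0.8786.

x* = 2.6961, y* = 0.8786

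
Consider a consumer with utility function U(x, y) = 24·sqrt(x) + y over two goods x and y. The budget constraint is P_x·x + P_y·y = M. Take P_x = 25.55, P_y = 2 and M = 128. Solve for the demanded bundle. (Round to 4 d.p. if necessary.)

MU_x = 12/√x, MU_y = 1. Tangency: 12/√x = P_x/P_y.
Solve: √x = 12·P_y/P_x, so x*(P_x,P_y) = (12·P_y/P_x)², and y* = (M − P_x·x*)/P_y.
Plugging in: x* = (12·2/25.55)² = 0.8823, y* = 52.728.

x* = 0.8823, y* = 52.728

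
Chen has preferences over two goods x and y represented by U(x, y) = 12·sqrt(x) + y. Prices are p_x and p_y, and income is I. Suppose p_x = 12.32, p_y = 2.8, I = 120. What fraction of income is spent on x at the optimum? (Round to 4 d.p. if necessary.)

Plugging in: x* = (6·2.8/12.32)² = 1.8595, y* = 34.6753.
Expenditure on x: 12.32·1.8595 = 22.9091; share = 0.1909.

share on x = 0.1909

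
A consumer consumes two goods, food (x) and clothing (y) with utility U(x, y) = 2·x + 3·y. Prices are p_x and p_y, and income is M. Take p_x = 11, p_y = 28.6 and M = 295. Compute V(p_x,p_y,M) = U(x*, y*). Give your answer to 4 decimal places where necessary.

Perfect substitutes: compare marginal utility per dollar. 2/p_x vs 3/p_y → 0.1818 vs 0.1049.
x gives more utility per dollar, so spend all income on x: x* = M/p_x, y* = 0.
Numerically: x* = 26.8182, y* = 0.
Utility at the optimum: U(26.8182, 0) = 53.6364.

V = 53.6364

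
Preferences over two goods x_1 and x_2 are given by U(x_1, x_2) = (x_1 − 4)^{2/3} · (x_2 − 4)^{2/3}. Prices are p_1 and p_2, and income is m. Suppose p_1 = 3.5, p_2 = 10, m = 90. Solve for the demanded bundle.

MRS = (x_2−4)/(x_1−4). Tangency with p_1/p_2 gives x_2−4 = (p_1/p_2)·(x_1−4).
Substituting into the budget: x_1* = 4 + 0.5·(m − 4·p_1 − 4·p_2)/p_1, and x_2* = 4 + 0.5·(…)/p_2.
Discretionary income = 90 − 4·3.5 − 4·10 = 36; x_1* = 4 + 0.5·36/3.5 = 9.1429; x_2* = 4 + 0.5·36/10 = 5.8.

x_1* = 9.1429, x_2* = 5.8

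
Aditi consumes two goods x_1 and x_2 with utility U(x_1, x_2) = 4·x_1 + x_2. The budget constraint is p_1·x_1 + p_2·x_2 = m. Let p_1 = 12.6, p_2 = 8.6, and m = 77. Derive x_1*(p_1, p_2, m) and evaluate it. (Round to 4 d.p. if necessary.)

Linear utility — the consumer picks whichever good has higher MU/price: 4/12.6 = 0.3175 vs 1/8.6 = 0.1163.
x_1 gives more utility per dollar, so spend all income on x_1: x_1* = m/p_1, x_2* = 0.
Numerically: x_1* = 6.1111, x_2* = 0.

x_1* = 6.1111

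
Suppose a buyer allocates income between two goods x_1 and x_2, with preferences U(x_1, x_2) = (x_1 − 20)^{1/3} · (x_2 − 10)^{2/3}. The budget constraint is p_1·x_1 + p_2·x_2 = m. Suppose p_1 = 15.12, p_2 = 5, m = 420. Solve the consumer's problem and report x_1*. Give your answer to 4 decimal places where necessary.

This is Cobb-Douglas in (x_1−20, x_2−10): tangency gives 1/3·p_2·(x_2−10) = 2/3·p_1·(x_1−20).
Substituting into the budget: x_1* = 20 + 1/3·(m − 20·p_1 − 10·p_2)/p_1, and x_2* = 10 + 2/3·(…)/p_2.
Discretionary income = 420 − 20·15.12 − 10·5 = 67.6; x_1* = 20 + 1/3·67.6/15.12 = 21.4903.

x_1* = 21.4903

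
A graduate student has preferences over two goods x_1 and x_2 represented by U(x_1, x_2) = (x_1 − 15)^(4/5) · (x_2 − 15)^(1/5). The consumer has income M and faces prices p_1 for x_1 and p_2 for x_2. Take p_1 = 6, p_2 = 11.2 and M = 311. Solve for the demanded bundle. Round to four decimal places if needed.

x_1* = 22.0667, x_2* = 15.9464

MRS = 4·(x_2−15)/(x_1−15). Tangency with p_1/p_2 gives x_2−15 = (1/4)·(p_1/p_2)·(x_1−15).
After buying the subsistence bundle (15, 15), a share 0.8 of the remaining income goes to x_1: x_1* = 15 + 0.8·(M − 15p_1 − 15p_2)/p_1.
Discretionary income = 311 − 15·6 − 15·11.2 = 53; x_1* = 15 + 0.8·53/6 = 22.0667; x_2* = 15 + 0.2·53/11.2 = 15.9464.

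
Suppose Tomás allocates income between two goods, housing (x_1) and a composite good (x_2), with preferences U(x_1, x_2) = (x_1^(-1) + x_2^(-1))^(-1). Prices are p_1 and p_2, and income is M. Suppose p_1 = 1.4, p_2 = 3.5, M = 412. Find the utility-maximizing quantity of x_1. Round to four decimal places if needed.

From the CES first-order condition, (x_2/x_1)^(2) = p_1/p_2.
Solve for the ratio: x_2/x_1 = [p_1/p_2]^(0.5).
Substitute x_2 = (x_2/x_1)·x_1 into the budget: x_1* = M/(p_1 + p_2·(x_2/x_1)).
Numerically x_2/x_1 = 0.632456, so x_1* = 412/(1.4 + 3.5·0.632456) = 114.0139.

x_1* = 114.0139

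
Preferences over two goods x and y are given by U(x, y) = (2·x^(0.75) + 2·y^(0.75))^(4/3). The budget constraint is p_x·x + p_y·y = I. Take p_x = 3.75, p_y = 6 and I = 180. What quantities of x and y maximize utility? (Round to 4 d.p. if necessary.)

x* = 38.5808, y* = 5.887

MRS = MU_x/MU_y = (y/x)^(0.25). Set equal to p_x/p_y.
Hence y/x = (p_x/p_y)^(1/(0.25)), i.e. raised to the 4 power.
Substitute y = (y/x)·x into the budget: x* = I/(p_x + p_y·(y/x)).
Numerically y/x = 0.152588, so x* = 180/(3.75 + 6·0.152588) = 38.5808 and y* = 0.152588·38.5808 = 5.887.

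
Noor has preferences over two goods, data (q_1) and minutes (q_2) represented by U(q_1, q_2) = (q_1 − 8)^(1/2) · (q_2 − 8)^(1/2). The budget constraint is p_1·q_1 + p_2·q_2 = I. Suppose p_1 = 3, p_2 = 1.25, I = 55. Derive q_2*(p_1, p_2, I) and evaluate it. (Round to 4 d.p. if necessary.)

Let q_1' = q_1−8, q_2' = q_2−8. MRS = q_2'/q_1' = p_1/p_2.
Substituting into the budget: q_1* = 8 + 0.5·(I − 8·p_1 − 8·p_2)/p_1, and q_2* = 8 + 0.5·(…)/p_2.
Discretionary income = 55 − 8·3 − 8·1.25 = 21; q_2* = 8 + 0.5·21/1.25 = 16.4.

q_2* = 16.4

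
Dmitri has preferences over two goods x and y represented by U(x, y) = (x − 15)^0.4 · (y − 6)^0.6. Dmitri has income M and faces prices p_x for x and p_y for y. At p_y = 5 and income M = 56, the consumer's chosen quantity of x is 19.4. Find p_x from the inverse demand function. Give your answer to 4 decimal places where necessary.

MRS = (2/3)·(y−6)/(x−15). Tangency with p_x/p_y gives y−6 = (3/2)·(p_x/p_y)·(x−15).
After buying the subsistence bundle (15, 6), a share 0.4 of the remaining income goes to x: x* = 15 + 0.4·(M − 15p_x − 6p_y)/p_x.
Set x* = 19.4 in the demand function and solve for p_x: p_x = 1.

p_x = 1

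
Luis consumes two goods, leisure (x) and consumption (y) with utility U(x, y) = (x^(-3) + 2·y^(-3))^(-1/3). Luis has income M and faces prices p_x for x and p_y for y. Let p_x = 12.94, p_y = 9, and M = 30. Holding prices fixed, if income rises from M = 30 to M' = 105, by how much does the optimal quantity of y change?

Δy* = 3.9605

From the CES first-order condition, (1/2)·(y/x)^(4) = p_x/p_y.
Hence y/x = (2·p_x/p_y)^(1/(4)), i.e. raised to the 0.25 power.
With the ratio pinned down, the budget gives x* = M/(p_x + p_y·(y/x)) and y* = (y/x)·x*.
Numerically y/x = 1.302208, so x* = 30/(12.94 + 9·1.302208) = 1.2166 and y* = 1.302208·1.2166 = 1.5842.
At M' = 105: y* = 5.5447. Change: 5.5447 − 1.5842 = 3.9605.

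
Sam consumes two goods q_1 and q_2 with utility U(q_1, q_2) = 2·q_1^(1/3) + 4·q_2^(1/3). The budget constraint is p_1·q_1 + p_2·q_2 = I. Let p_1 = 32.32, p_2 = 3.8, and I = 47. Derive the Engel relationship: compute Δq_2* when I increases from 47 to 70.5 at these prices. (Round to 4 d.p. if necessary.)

Δq_2* = 5.5156

MRS = MU_q_1/MU_q_2 = (1/2)·(q_2/q_1)^(2/3). Set equal to p_1/p_2.
Solve for the ratio: q_2/q_1 = [2·p_1/p_2]^(1.5).
Substitute q_2 = (q_2/q_1)·q_1 into the budget: q_1* = I/(p_1 + p_2·(q_2/q_1)).
Numerically q_2/q_1 = 70.157907, so q_1* = 47/(32.32 + 3.8·70.157907) = 0.1572 and q_2* = 70.157907·0.1572 = 11.0311.
At I' = 70.5: q_2* = 16.5467. Change: 16.5467 − 11.0311 = 5.5156.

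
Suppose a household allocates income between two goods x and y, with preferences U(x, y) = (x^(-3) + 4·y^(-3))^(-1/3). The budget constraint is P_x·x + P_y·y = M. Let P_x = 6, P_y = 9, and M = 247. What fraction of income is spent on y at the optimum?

share on y = 0.6572

MRS = MU_x/MU_y = (1/4)·(y/x)^(4). Set equal to P_x/P_y.
Hence y/x = (4·P_x/P_y)^(1/(4)), i.e. raised to the 0.25 power.
With the ratio pinned down, the budget gives x* = M/(P_x + P_y·(y/x)) and y* = (y/x)·x*.
Numerically y/x = 1.277886, so x* = 247/(6 + 9·1.277886) = 14.1135 and y* = 1.277886·14.1135 = 18.0354.
Expenditure on y: 9·18.0354 = 162.319; share = 0.6572.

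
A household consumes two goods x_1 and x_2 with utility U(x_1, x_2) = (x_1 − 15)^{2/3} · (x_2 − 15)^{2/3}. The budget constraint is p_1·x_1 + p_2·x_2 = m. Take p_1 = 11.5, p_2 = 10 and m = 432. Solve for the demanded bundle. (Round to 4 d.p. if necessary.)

Let x_1' = x_1−15, x_2' = x_2−15. MRS = x_2'/x_1' = p_1/p_2.
Substituting into the budget: x_1* = 15 + 0.5·(m − 15·p_1 − 15·p_2)/p_1, and x_2* = 15 + 0.5·(…)/p_2.
Discretionary income = 432 − 15·11.5 − 15·10 = 109.5; x_1* = 15 + 0.5·109.5/11.5 = 19.7609; x_2* = 15 + 0.5·109.5/10 = 20.475.

x_1* = 19.7609, x_2* = 20.475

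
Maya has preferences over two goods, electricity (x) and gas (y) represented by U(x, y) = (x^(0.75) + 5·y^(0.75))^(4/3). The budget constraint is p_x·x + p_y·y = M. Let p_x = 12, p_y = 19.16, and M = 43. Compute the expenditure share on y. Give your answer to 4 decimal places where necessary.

MU_x ∝ x^(-0.25), MU_y ∝ 5·y^(-0.25), so MRS = (1/5)·(y/x)^(0.25) = p_x/p_y.
Hence y/x = (5·p_x/p_y)^(1/(0.25)), i.e. raised to the 4 power.
Substitute y = (y/x)·x into the budget: x* = M/(p_x + p_y·(y/x)).
Numerically y/x = 96.166317, so x* = 43/(12 + 19.16·96.166317) = 0.0232 and y* = 96.166317·0.0232 = 2.2297.
Expenditure on y: 19.16·2.2297 = 42.7218; share = 0.9935.

share on y = 0.9935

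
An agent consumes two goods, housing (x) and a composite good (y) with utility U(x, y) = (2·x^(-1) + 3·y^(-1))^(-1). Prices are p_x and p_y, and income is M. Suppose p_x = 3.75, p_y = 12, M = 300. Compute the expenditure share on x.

share on x = 0.3134

From the CES first-order condition, (2/3)·(y/x)^(2) = p_x/p_y.
Solve for the ratio: y/x = [(3/2)·p_x/p_y]^(0.5).
With the ratio pinned down, the budget gives x* = M/(p_x + p_y·(y/x)) and y* = (y/x)·x*.
Numerically y/x = 0.684653, so x* = 300/(3.75 + 12·0.684653) = 25.0714 and y* = 0.684653·25.0714 = 17.1652.
Expenditure on x: 3.75·25.0714 = 94.0176; share = 0.3134.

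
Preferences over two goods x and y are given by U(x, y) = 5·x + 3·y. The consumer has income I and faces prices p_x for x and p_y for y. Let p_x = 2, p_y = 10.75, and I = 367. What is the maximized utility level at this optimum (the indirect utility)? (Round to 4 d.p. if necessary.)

V = 917.5

Perfect substitutes: compare marginal utility per dollar. 5/p_x vs 3/p_y → 2.5 vs 0.2791.
x gives more utility per dollar, so spend all income on x: x* = I/p_x, y* = 0.
Numerically: x* = 183.5, y* = 0.
Utility at the optimum: U(183.5, 0) = 917.5.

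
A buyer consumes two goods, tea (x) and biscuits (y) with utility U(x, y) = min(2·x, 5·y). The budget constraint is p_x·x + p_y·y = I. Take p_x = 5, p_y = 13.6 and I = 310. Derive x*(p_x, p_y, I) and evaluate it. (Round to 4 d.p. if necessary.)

Leontief preferences: the optimum is at the kink where x/5 = y/2, i.e. y = (2/5)·x.
Budget: p_x·x + p_y·(2/5)·x = I, so (5·p_x + 2·p_y)·x = 5·I.
Demand: x*(p_x,p_y,I) = 5·I/(5·p_x + 2·p_y), y* = 2·I/(5·p_x + 2·p_y).
Here 5·5 + 2·13.6 = 52.2, giving x* = 29.6935.

x* = 29.6935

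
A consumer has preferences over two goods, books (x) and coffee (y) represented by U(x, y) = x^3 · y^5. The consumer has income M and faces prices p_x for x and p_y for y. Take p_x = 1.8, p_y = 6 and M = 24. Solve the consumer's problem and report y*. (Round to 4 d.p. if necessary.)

Tangency: MRS = (3/5)·y/x = p_x/p_y.
So 3·p_y·y = 5·p_x·x; combined with the budget, a share 0.375 of income goes to x.
Demand: x*(p_x,p_y,M) = 0.375·M/p_x and y* = 0.625·M/p_y.
At p_x=1.8, p_y=6, M=24: y* = 0.625·24/6 = 2.5.

y* = 2.5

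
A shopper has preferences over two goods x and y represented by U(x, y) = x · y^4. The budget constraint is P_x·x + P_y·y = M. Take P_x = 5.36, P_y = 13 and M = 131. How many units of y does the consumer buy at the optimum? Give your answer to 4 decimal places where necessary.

At P_x=5.36, P_y=13, M=131: y* = 0.8·131/13 = 8.0615.

y* = 8.0615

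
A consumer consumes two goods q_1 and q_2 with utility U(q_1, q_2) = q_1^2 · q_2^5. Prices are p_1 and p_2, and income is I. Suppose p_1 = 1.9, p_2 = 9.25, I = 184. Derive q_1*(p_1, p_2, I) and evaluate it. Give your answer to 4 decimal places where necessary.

MU_q_1/MU_q_2 = (2·q_2)/(5·q_1); tangency sets this equal to p_1/p_2.
So 2·p_2·q_2 = 5·p_1·q_1; combined with the budget, a share 2/7 of income goes to q_1.
Demand: q_1*(p_1,p_2,I) = 2/7·I/p_1 and q_2* = 5/7·I/p_2.
At p_1=1.9, p_2=9.25, I=184: q_1* = 2/7·184/1.9 = 27.6692.

q_1* = 27.6692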